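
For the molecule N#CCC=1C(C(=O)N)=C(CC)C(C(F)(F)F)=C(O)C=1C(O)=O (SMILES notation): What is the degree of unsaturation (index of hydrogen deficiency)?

Molecular formula: C13H11F3N2O4.
DoU = (2C + 2 + N − H − X) / 2, where X is the halogen count and O/S are ignored.
    = (2·13 + 2 + 2 − 11 − 3) / 2 = 16 / 2 = 8.

8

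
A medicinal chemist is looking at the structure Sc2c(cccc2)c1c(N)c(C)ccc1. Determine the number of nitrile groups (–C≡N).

Scan the SMILES for the nitrile motif — none present.
Groups that are present: 1 primary amine, 1 thiol.

0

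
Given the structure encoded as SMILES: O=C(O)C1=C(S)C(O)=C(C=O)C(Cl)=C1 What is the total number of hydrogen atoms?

5

Walk through each heavy atom and fill implicit hydrogens from standard valence (C 4, N 3, O 2, S 2, halogen 1):
  atom 1: O, bond orders sum to 2 (valence 2) → 0 H
  atom 2: C, bond orders sum to 4 (valence 4) → 0 H
  atom 3: O, bond orders sum to 1 (valence 2) → 1 H
  atom 4: C, bond orders sum to 4 (valence 4) → 0 H
  atom 5: C, bond orders sum to 4 (valence 4) → 0 H
  atom 6: S, bond orders sum to 1 (valence 2) → 1 H
  atom 7: C, bond orders sum to 4 (valence 4) → 0 H
  atom 8: O, bond orders sum to 1 (valence 2) → 1 H
  atom 9: C, bond orders sum to 4 (valence 4) → 0 H
  atom 10: C, bond orders sum to 3 (valence 4) → 1 H
  atom 11: O, bond orders sum to 2 (valence 2) → 0 H
  atom 12: C, bond orders sum to 4 (valence 4) → 0 H
  atom 13: Cl (halogen, monovalent) → 0 H
  atom 14: C, bond orders sum to 3 (valence 4) → 1 H
Total hydrogens: 5.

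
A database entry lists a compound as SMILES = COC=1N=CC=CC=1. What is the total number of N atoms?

1

Scan the SMILES for N atoms (remember two-letter symbols like Cl and Br are single atoms).
Nitrogen count: 1.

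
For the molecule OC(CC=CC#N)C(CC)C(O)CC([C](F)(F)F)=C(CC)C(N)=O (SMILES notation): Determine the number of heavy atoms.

24

Every atom symbol written in the SMILES (organic subset) is one heavy atom; implicit H are not written.
Heavy atoms by element → C:16, F:3, N:2, O:3.
Total: 24.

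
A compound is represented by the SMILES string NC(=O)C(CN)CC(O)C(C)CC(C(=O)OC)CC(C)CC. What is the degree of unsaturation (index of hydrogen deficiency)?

Molecular formula: C16H32N2O4.
DoU = (2C + 2 + N − H − X) / 2, where X is the halogen count and O/S are ignored.
    = (2·16 + 2 + 2 − 32 − 0) / 2 = 4 / 2 = 2.

2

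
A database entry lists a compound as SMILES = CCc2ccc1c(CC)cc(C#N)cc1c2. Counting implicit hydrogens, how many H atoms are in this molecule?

15

Walk through each heavy atom and fill implicit hydrogens from standard valence (C 4, N 3, O 2, S 2, halogen 1); for lowercase aromatic atoms, an aromatic c carries 1 H when it has two neighbours and 0 H with three, and aromatic n carries 0 H:
  atom 1: C, bond orders sum to 1 (valence 4) → 3 H
  atom 2: C, bond orders sum to 2 (valence 4) → 2 H
  atom 3: aromatic c, 3 neighbours → 0 H
  atom 4: aromatic c, 2 neighbours → 1 H
  atom 5: aromatic c, 2 neighbours → 1 H
  atom 6: aromatic c, 3 neighbours → 0 H
  atom 7: aromatic c, 3 neighbours → 0 H
  atom 8: C, bond orders sum to 2 (valence 4) → 2 H
  atom 9: C, bond orders sum to 1 (valence 4) → 3 H
  atom 10: aromatic c, 2 neighbours → 1 H
  atom 11: aromatic c, 3 neighbours → 0 H
  atom 12: C, bond orders sum to 4 (valence 4) → 0 H
  atom 13: N, bond orders sum to 3 (valence 3) → 0 H
  atom 14: aromatic c, 2 neighbours → 1 H
  atom 15: aromatic c, 3 neighbours → 0 H
  atom 16: aromatic c, 2 neighbours → 1 H
Total hydrogens: 15.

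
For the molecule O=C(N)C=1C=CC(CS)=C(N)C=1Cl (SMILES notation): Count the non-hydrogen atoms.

13

Every atom symbol written in the SMILES (organic subset) is one heavy atom; implicit H are not written.
Heavy atoms by element → C:8, Cl:1, N:2, O:1, S:1.
Total: 13.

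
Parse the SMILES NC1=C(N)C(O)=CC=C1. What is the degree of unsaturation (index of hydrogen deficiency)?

4

Degree of unsaturation = (number of rings) + (number of π bonds).
Ring closures in the SMILES: 1.
π bonds: 3 double bonds (each 1 DoU) → 3 DoU from unsaturation.
Total DoU = 1 + 3 = 4.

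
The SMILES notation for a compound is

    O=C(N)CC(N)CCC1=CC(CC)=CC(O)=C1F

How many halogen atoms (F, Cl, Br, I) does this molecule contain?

1

Halogen atoms appear at heavy-atom position 18 (1×F).
Other groups present: 1 amide, 1 hydroxyl, 1 primary amine.
Halogen count: 1.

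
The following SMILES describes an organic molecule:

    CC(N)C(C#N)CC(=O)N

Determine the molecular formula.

Walk through each heavy atom and fill implicit hydrogens from standard valence (C 4, N 3, O 2, S 2, halogen 1):
  atom 1: C, bond orders sum to 1 (valence 4) → 3 H
  atom 2: C, bond orders sum to 3 (valence 4) → 1 H
  atom 3: N, bond orders sum to 1 (valence 3) → 2 H
  atom 4: C, bond orders sum to 3 (valence 4) → 1 H
  atom 5: C, bond orders sum to 4 (valence 4) → 0 H
  atom 6: N, bond orders sum to 3 (valence 3) → 0 H
  atom 7: C, bond orders sum to 2 (valence 4) → 2 H
  atom 8: C, bond orders sum to 4 (valence 4) → 0 H
  atom 9: O, bond orders sum to 2 (valence 2) → 0 H
  atom 10: N, bond orders sum to 1 (valence 3) → 2 H
Totals → C:6, H:11, N:3, O:1.
In Hill order: C6H11N3O.

C6H11N3O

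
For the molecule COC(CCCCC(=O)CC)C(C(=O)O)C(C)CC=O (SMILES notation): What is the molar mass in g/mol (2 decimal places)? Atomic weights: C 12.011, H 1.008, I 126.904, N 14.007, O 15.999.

286.37 g/mol

First, the molecular formula is C15H26O5 (counting implicit H from valence).
  C: 15 × 12.011 = 180.165
  H: 26 × 1.008 = 26.208
  O: 5 × 15.999 = 79.995
Sum: 15×12.011 + 26×1.008 + 5×15.999 = 286.368 → 286.37 g/mol.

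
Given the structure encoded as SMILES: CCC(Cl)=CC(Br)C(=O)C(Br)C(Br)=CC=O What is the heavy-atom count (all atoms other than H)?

Every atom symbol written in the SMILES (organic subset) is one heavy atom; implicit H are not written.
Heavy atoms by element → Br:3, C:10, Cl:1, O:2.
Total: 16.

16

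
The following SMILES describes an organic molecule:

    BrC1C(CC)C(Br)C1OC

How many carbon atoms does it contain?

Count every carbon token in the SMILES (each C, including those in ring-closure positions and inside branches).
Carbon count: 7.

7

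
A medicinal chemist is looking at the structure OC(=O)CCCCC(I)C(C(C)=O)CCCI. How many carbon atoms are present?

Count every carbon token in the SMILES (each C, including those in ring-closure positions and inside branches).
Carbon count: 12.

12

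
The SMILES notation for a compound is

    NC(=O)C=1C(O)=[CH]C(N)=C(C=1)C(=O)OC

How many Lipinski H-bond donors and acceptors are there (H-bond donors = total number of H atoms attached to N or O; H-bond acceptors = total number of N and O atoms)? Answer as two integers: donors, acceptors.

Donors: find every N or O and count the H atoms it carries.
  atom 1 (N): bond orders sum to 1 → 2 H
  atom 3 (O): bond orders sum to 2 → 0 H
  atom 6 (O): bond orders sum to 1 → 1 H
  atom 9 (N): bond orders sum to 1 → 2 H
  atom 13 (O): bond orders sum to 2 → 0 H
  atom 14 (O): bond orders sum to 2 → 0 H
Lipinski HBD = 5.
Acceptors: N atoms = 2, O atoms = 4 → HBA = 6.

5, 6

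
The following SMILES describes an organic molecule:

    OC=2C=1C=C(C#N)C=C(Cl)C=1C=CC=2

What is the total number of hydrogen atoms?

6

Walk through each heavy atom and fill implicit hydrogens from standard valence (C 4, N 3, O 2, S 2, halogen 1):
  atom 1: O, bond orders sum to 1 (valence 2) → 1 H
  atom 2: C, bond orders sum to 4 (valence 4) → 0 H
  atom 3: C, bond orders sum to 4 (valence 4) → 0 H
  atom 4: C, bond orders sum to 3 (valence 4) → 1 H
  atom 5: C, bond orders sum to 4 (valence 4) → 0 H
  atom 6: C, bond orders sum to 4 (valence 4) → 0 H
  atom 7: N, bond orders sum to 3 (valence 3) → 0 H
  atom 8: C, bond orders sum to 3 (valence 4) → 1 H
  atom 9: C, bond orders sum to 4 (valence 4) → 0 H
  atom 10: Cl (halogen, monovalent) → 0 H
  atom 11: C, bond orders sum to 4 (valence 4) → 0 H
  atom 12: C, bond orders sum to 3 (valence 4) → 1 H
  atom 13: C, bond orders sum to 3 (valence 4) → 1 H
  atom 14: C, bond orders sum to 3 (valence 4) → 1 H
Total hydrogens: 6.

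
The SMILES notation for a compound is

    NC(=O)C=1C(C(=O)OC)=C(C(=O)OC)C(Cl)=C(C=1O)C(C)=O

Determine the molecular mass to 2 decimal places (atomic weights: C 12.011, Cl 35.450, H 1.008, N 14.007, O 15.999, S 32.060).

First, the molecular formula is C13H12ClNO7 (counting implicit H from valence).
  C: 13 × 12.011 = 156.143
  Cl: 1 × 35.450 = 35.450
  H: 12 × 1.008 = 12.096
  N: 1 × 14.007 = 14.007
  O: 7 × 15.999 = 111.993
Sum: 13×12.011 + 1×35.450 + 12×1.008 + 1×14.007 + 7×15.999 = 329.689 → 329.69 g/mol.

329.69 g/mol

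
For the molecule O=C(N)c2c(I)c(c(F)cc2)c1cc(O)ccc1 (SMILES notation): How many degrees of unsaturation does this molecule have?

9

Molecular formula: C13H9FINO2.
DoU = (2C + 2 + N − H − X) / 2, where X is the halogen count and O/S are ignored.
    = (2·13 + 2 + 1 − 9 − 2) / 2 = 18 / 2 = 9.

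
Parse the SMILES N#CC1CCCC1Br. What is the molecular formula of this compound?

Walk through each heavy atom and fill implicit hydrogens from standard valence (C 4, N 3, O 2, S 2, halogen 1):
  atom 1: N, bond orders sum to 3 (valence 3) → 0 H
  atom 2: C, bond orders sum to 4 (valence 4) → 0 H
  atom 3: C, bond orders sum to 3 (valence 4) → 1 H
  atom 4: C, bond orders sum to 2 (valence 4) → 2 H
  atom 5: C, bond orders sum to 2 (valence 4) → 2 H
  atom 6: C, bond orders sum to 2 (valence 4) → 2 H
  atom 7: C, bond orders sum to 3 (valence 4) → 1 H
  atom 8: Br (halogen, monovalent) → 0 H
Totals → C:6, H:8, Br:1, N:1.

C6H8BrN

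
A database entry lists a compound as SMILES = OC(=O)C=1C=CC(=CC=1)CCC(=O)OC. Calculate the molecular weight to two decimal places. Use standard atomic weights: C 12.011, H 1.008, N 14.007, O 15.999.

208.21 g/mol

First, the molecular formula is C11H12O4 (counting implicit H from valence).
  C: 11 × 12.011 = 132.121
  H: 12 × 1.008 = 12.096
  O: 4 × 15.999 = 63.996
Sum: 11×12.011 + 12×1.008 + 4×15.999 = 208.213 → 208.21 g/mol.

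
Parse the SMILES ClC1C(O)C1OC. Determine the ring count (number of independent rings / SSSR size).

1

In SMILES, each pair of matching ring-closure digits denotes one ring-closing bond; the number of such bonds equals the number of independent rings.
Ring-closure bonds here: 1.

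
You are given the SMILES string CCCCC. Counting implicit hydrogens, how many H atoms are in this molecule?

12

Walk through each heavy atom and fill implicit hydrogens from standard valence (C 4, N 3, O 2, S 2, halogen 1):
  atom 1: C, bond orders sum to 1 (valence 4) → 3 H
  atom 2: C, bond orders sum to 2 (valence 4) → 2 H
  atom 3: C, bond orders sum to 2 (valence 4) → 2 H
  atom 4: C, bond orders sum to 2 (valence 4) → 2 H
  atom 5: C, bond orders sum to 1 (valence 4) → 3 H
Total hydrogens: 12.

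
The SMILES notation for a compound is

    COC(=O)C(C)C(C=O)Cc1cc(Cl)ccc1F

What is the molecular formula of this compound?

C13H14ClFO3

Walk through each heavy atom and fill implicit hydrogens from standard valence (C 4, N 3, O 2, S 2, halogen 1); for lowercase aromatic atoms, an aromatic c carries 1 H when it has two neighbours and 0 H with three, and aromatic n carries 0 H:
  atom 1: C, bond orders sum to 1 (valence 4) → 3 H
  atom 2: O, bond orders sum to 2 (valence 2) → 0 H
  atom 3: C, bond orders sum to 4 (valence 4) → 0 H
  atom 4: O, bond orders sum to 2 (valence 2) → 0 H
  atom 5: C, bond orders sum to 3 (valence 4) → 1 H
  atom 6: C, bond orders sum to 1 (valence 4) → 3 H
  atom 7: C, bond orders sum to 3 (valence 4) → 1 H
  atom 8: C, bond orders sum to 3 (valence 4) → 1 H
  atom 9: O, bond orders sum to 2 (valence 2) → 0 H
  atom 10: C, bond orders sum to 2 (valence 4) → 2 H
  atom 11: aromatic c, 3 neighbours → 0 H
  atom 12: aromatic c, 2 neighbours → 1 H
  atom 13: aromatic c, 3 neighbours → 0 H
  atom 14: Cl (halogen, monovalent) → 0 H
  atom 15: aromatic c, 2 neighbours → 1 H
  atom 16: aromatic c, 2 neighbours → 1 H
  atom 17: aromatic c, 3 neighbours → 0 H
  atom 18: F (halogen, monovalent) → 0 H
Totals → C:13, H:14, Cl:1, F:1, O:3.
In Hill order: C13H14ClFO3.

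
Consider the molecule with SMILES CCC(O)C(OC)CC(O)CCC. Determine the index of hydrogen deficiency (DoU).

0

Degree of unsaturation = (number of rings) + (number of π bonds).
Ring closures in the SMILES: 0.
π bonds: none → 0 DoU from unsaturation.
Total DoU = 0 + 0 = 0.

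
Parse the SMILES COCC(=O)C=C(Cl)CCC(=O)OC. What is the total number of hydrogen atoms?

13

Walk through each heavy atom and fill implicit hydrogens from standard valence (C 4, N 3, O 2, S 2, halogen 1):
  atom 1: C, bond orders sum to 1 (valence 4) → 3 H
  atom 2: O, bond orders sum to 2 (valence 2) → 0 H
  atom 3: C, bond orders sum to 2 (valence 4) → 2 H
  atom 4: C, bond orders sum to 4 (valence 4) → 0 H
  atom 5: O, bond orders sum to 2 (valence 2) → 0 H
  atom 6: C, bond orders sum to 3 (valence 4) → 1 H
  atom 7: C, bond orders sum to 4 (valence 4) → 0 H
  atom 8: Cl (halogen, monovalent) → 0 H
  atom 9: C, bond orders sum to 2 (valence 4) → 2 H
  atom 10: C, bond orders sum to 2 (valence 4) → 2 H
  atom 11: C, bond orders sum to 4 (valence 4) → 0 H
  atom 12: O, bond orders sum to 2 (valence 2) → 0 H
  atom 13: O, bond orders sum to 2 (valence 2) → 0 H
  atom 14: C, bond orders sum to 1 (valence 4) → 3 H
Total hydrogens: 13.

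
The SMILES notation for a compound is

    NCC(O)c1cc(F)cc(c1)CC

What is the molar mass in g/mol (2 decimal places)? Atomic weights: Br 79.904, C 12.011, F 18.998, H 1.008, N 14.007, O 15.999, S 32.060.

First, the molecular formula is C10H14FNO (counting implicit H from valence).
  C: 10 × 12.011 = 120.110
  F: 1 × 18.998 = 18.998
  H: 14 × 1.008 = 14.112
  N: 1 × 14.007 = 14.007
  O: 1 × 15.999 = 15.999
Sum: 10×12.011 + 1×18.998 + 14×1.008 + 1×14.007 + 1×15.999 = 183.226 → 183.23 g/mol.

183.23 g/mol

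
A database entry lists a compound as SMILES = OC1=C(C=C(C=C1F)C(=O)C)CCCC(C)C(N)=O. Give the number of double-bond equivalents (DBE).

6

Molecular formula: C14H18FNO3.
DoU = (2C + 2 + N − H − X) / 2, where X is the halogen count and O/S are ignored.
    = (2·14 + 2 + 1 − 18 − 1) / 2 = 12 / 2 = 6.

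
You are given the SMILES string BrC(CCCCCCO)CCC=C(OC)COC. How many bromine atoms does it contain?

Scan the SMILES for Br atoms (remember two-letter symbols like Cl and Br are single atoms).
Bromine count: 1.

1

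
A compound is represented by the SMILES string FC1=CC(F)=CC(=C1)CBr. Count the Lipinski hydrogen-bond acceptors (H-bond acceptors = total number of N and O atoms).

N atoms: 0; O atoms: 0.
Lipinski HBA = 0 + 0 = 0.

0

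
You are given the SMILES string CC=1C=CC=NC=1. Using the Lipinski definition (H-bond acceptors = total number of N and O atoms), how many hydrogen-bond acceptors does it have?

N atoms: 1; O atoms: 0.
Lipinski HBA = 1 + 0 = 1.

1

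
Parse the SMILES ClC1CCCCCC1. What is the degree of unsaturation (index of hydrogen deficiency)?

Degree of unsaturation = (number of rings) + (number of π bonds).
Ring closures in the SMILES: 1.
π bonds: none → 0 DoU from unsaturation.
Total DoU = 1 + 0 = 1.

1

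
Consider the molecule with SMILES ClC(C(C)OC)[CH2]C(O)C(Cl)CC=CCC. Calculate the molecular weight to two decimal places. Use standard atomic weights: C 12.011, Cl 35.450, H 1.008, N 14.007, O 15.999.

First, the molecular formula is C12H22Cl2O2 (counting implicit H from valence).
  C: 12 × 12.011 = 144.132
  Cl: 2 × 35.450 = 70.900
  H: 22 × 1.008 = 22.176
  O: 2 × 15.999 = 31.998
Sum: 12×12.011 + 2×35.450 + 22×1.008 + 2×15.999 = 269.206 → 269.21 g/mol.

269.21 g/mol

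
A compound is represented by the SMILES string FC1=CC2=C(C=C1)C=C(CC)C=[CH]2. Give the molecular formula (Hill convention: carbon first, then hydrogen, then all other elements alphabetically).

C12H11F

Walk through each heavy atom and fill implicit hydrogens from standard valence (C 4, N 3, O 2, S 2, halogen 1):
  atom 1: F (halogen, monovalent) → 0 H
  atom 2: C, bond orders sum to 4 (valence 4) → 0 H
  atom 3: C, bond orders sum to 3 (valence 4) → 1 H
  atom 4: C, bond orders sum to 4 (valence 4) → 0 H
  atom 5: C, bond orders sum to 4 (valence 4) → 0 H
  atom 6: C, bond orders sum to 3 (valence 4) → 1 H
  atom 7: C, bond orders sum to 3 (valence 4) → 1 H
  atom 8: C, bond orders sum to 3 (valence 4) → 1 H
  atom 9: C, bond orders sum to 4 (valence 4) → 0 H
  atom 10: C, bond orders sum to 2 (valence 4) → 2 H
  atom 11: C, bond orders sum to 1 (valence 4) → 3 H
  atom 12: C, bond orders sum to 3 (valence 4) → 1 H
  atom 13: C with explicit H count 1
Totals → C:12, H:11, F:1.
In Hill order: C12H11F.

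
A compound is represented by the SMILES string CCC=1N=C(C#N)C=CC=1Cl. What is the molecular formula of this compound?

Walk through each heavy atom and fill implicit hydrogens from standard valence (C 4, N 3, O 2, S 2, halogen 1):
  atom 1: C, bond orders sum to 1 (valence 4) → 3 H
  atom 2: C, bond orders sum to 2 (valence 4) → 2 H
  atom 3: C, bond orders sum to 4 (valence 4) → 0 H
  atom 4: N, bond orders sum to 3 (valence 3) → 0 H
  atom 5: C, bond orders sum to 4 (valence 4) → 0 H
  atom 6: C, bond orders sum to 4 (valence 4) → 0 H
  atom 7: N, bond orders sum to 3 (valence 3) → 0 H
  atom 8: C, bond orders sum to 3 (valence 4) → 1 H
  atom 9: C, bond orders sum to 3 (valence 4) → 1 H
  atom 10: C, bond orders sum to 4 (valence 4) → 0 H
  atom 11: Cl (halogen, monovalent) → 0 H
Totals → C:8, H:7, Cl:1, N:2.

C8H7ClN2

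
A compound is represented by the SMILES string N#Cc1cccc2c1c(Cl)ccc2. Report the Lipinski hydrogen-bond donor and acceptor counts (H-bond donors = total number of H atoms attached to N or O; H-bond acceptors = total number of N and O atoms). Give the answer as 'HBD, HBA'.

0, 1

Donors: find every N or O and count the H atoms it carries.
  atom 1 (N): bond orders sum to 3 → 0 H
Lipinski HBD = 0.
Acceptors: N atoms = 1, O atoms = 0 → HBA = 1.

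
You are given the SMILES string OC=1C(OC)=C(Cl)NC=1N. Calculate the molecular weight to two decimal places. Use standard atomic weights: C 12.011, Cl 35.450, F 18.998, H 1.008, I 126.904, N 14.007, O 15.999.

162.57 g/mol

First, the molecular formula is C5H7ClN2O2 (counting implicit H from valence).
  C: 5 × 12.011 = 60.055
  Cl: 1 × 35.450 = 35.450
  H: 7 × 1.008 = 7.056
  N: 2 × 14.007 = 28.014
  O: 2 × 15.999 = 31.998
Sum: 5×12.011 + 1×35.450 + 7×1.008 + 2×14.007 + 2×15.999 = 162.573 → 162.57 g/mol.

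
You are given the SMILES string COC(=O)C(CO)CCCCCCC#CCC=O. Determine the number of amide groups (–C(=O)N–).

Scan the SMILES for the amide motif — none present.
Groups that are present: 1 aldehyde, 1 alkyne, 1 ester, 1 hydroxyl.

0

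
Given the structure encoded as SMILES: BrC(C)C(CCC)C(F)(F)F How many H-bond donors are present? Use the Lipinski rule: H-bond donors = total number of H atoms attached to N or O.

0

Donors: find every N or O and count the H atoms it carries.
  (no N or O atoms present)
Lipinski HBD = 0.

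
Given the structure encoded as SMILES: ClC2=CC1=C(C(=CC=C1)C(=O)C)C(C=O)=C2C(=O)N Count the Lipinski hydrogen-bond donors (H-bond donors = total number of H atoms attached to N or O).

Donors: find every N or O and count the H atoms it carries.
  atom 11 (O): bond orders sum to 2 → 0 H
  atom 15 (O): bond orders sum to 2 → 0 H
  atom 18 (O): bond orders sum to 2 → 0 H
  atom 19 (N): bond orders sum to 1 → 2 H
Lipinski HBD = 2.

2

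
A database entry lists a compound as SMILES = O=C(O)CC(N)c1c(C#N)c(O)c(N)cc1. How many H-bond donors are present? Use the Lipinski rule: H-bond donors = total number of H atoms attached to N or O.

6

Donors: find every N or O and count the H atoms it carries.
  atom 1 (O): bond orders sum to 2 → 0 H
  atom 3 (O): bond orders sum to 1 → 1 H
  atom 6 (N): bond orders sum to 1 → 2 H
  atom 10 (N): bond orders sum to 3 → 0 H
  atom 12 (O): bond orders sum to 1 → 1 H
  atom 14 (N): bond orders sum to 1 → 2 H
Lipinski HBD = 6.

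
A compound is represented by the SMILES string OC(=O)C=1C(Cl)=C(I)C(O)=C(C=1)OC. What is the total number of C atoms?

8

Count every carbon token in the SMILES (each C, including those in ring-closure positions and inside branches).
Carbon count: 8.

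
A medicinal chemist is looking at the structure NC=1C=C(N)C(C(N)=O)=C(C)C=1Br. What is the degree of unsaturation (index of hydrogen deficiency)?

5

Molecular formula: C8H10BrN3O.
DoU = (2C + 2 + N − H − X) / 2, where X is the halogen count and O/S are ignored.
    = (2·8 + 2 + 3 − 10 − 1) / 2 = 10 / 2 = 5.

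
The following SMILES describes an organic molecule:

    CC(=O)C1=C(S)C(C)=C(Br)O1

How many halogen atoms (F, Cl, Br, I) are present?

Halogen atoms appear at heavy-atom position 10 (1×Br).
Other groups present: 1 ketone, 1 thiol.
Halogen count: 1.

1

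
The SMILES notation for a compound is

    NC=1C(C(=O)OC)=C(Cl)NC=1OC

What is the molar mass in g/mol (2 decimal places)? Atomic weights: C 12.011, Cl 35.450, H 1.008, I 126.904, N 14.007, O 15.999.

204.61 g/mol

First, the molecular formula is C7H9ClN2O3 (counting implicit H from valence).
  C: 7 × 12.011 = 84.077
  Cl: 1 × 35.450 = 35.450
  H: 9 × 1.008 = 9.072
  N: 2 × 14.007 = 28.014
  O: 3 × 15.999 = 47.997
Sum: 7×12.011 + 1×35.450 + 9×1.008 + 2×14.007 + 3×15.999 = 204.610 → 204.61 g/mol.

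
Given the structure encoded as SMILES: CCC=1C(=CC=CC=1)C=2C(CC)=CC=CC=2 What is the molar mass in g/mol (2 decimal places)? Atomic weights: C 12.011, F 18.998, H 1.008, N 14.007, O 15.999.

210.32 g/mol

First, the molecular formula is C16H18 (counting implicit H from valence).
  C: 16 × 12.011 = 192.176
  H: 18 × 1.008 = 18.144
Sum: 16×12.011 + 18×1.008 = 210.320 → 210.32 g/mol.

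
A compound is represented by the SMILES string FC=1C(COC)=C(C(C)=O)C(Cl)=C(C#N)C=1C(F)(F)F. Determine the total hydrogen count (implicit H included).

8

Walk through each heavy atom and fill implicit hydrogens from standard valence (C 4, N 3, O 2, S 2, halogen 1):
  atom 1: F (halogen, monovalent) → 0 H
  atom 2: C, bond orders sum to 4 (valence 4) → 0 H
  atom 3: C, bond orders sum to 4 (valence 4) → 0 H
  atom 4: C, bond orders sum to 2 (valence 4) → 2 H
  atom 5: O, bond orders sum to 2 (valence 2) → 0 H
  atom 6: C, bond orders sum to 1 (valence 4) → 3 H
  atom 7: C, bond orders sum to 4 (valence 4) → 0 H
  atom 8: C, bond orders sum to 4 (valence 4) → 0 H
  atom 9: C, bond orders sum to 1 (valence 4) → 3 H
  atom 10: O, bond orders sum to 2 (valence 2) → 0 H
  atom 11: C, bond orders sum to 4 (valence 4) → 0 H
  atom 12: Cl (halogen, monovalent) → 0 H
  atom 13: C, bond orders sum to 4 (valence 4) → 0 H
  atom 14: C, bond orders sum to 4 (valence 4) → 0 H
  atom 15: N, bond orders sum to 3 (valence 3) → 0 H
  atom 16: C, bond orders sum to 4 (valence 4) → 0 H
  atom 17: C, bond orders sum to 4 (valence 4) → 0 H
  atom 18: F (halogen, monovalent) → 0 H
  atom 19: F (halogen, monovalent) → 0 H
  atom 20: F (halogen, monovalent) → 0 H
Total hydrogens: 8.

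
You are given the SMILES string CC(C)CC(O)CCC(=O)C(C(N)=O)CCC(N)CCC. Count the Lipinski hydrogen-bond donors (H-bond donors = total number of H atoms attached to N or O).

Donors: find every N or O and count the H atoms it carries.
  atom 6 (O): bond orders sum to 1 → 1 H
  atom 10 (O): bond orders sum to 2 → 0 H
  atom 13 (N): bond orders sum to 1 → 2 H
  atom 14 (O): bond orders sum to 2 → 0 H
  atom 18 (N): bond orders sum to 1 → 2 H
Lipinski HBD = 5.

5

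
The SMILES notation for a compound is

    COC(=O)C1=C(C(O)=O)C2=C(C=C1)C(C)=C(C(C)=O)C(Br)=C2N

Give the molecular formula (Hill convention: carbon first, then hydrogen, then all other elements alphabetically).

Walk through each heavy atom and fill implicit hydrogens from standard valence (C 4, N 3, O 2, S 2, halogen 1):
  atom 1: C, bond orders sum to 1 (valence 4) → 3 H
  atom 2: O, bond orders sum to 2 (valence 2) → 0 H
  atom 3: C, bond orders sum to 4 (valence 4) → 0 H
  atom 4: O, bond orders sum to 2 (valence 2) → 0 H
  atom 5: C, bond orders sum to 4 (valence 4) → 0 H
  atom 6: C, bond orders sum to 4 (valence 4) → 0 H
  atom 7: C, bond orders sum to 4 (valence 4) → 0 H
  atom 8: O, bond orders sum to 1 (valence 2) → 1 H
  atom 9: O, bond orders sum to 2 (valence 2) → 0 H
  atom 10: C, bond orders sum to 4 (valence 4) → 0 H
  atom 11: C, bond orders sum to 4 (valence 4) → 0 H
  atom 12: C, bond orders sum to 3 (valence 4) → 1 H
  atom 13: C, bond orders sum to 3 (valence 4) → 1 H
  atom 14: C, bond orders sum to 4 (valence 4) → 0 H
  atom 15: C, bond orders sum to 1 (valence 4) → 3 H
  atom 16: C, bond orders sum to 4 (valence 4) → 0 H
  atom 17: C, bond orders sum to 4 (valence 4) → 0 H
  atom 18: C, bond orders sum to 1 (valence 4) → 3 H
  atom 19: O, bond orders sum to 2 (valence 2) → 0 H
  atom 20: C, bond orders sum to 4 (valence 4) → 0 H
  atom 21: Br (halogen, monovalent) → 0 H
  atom 22: C, bond orders sum to 4 (valence 4) → 0 H
  atom 23: N, bond orders sum to 1 (valence 3) → 2 H
Totals → C:16, H:14, Br:1, N:1, O:5.

C16H14BrNO5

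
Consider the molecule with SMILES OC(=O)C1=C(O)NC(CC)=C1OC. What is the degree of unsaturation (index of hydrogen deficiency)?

Degree of unsaturation = (number of rings) + (number of π bonds).
Ring closures in the SMILES: 1.
π bonds: 3 double bonds (each 1 DoU) → 3 DoU from unsaturation.
Total DoU = 1 + 3 = 4.

4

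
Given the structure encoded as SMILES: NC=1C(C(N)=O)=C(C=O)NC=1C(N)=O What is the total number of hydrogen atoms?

8

Walk through each heavy atom and fill implicit hydrogens from standard valence (C 4, N 3, O 2, S 2, halogen 1):
  atom 1: N, bond orders sum to 1 (valence 3) → 2 H
  atom 2: C, bond orders sum to 4 (valence 4) → 0 H
  atom 3: C, bond orders sum to 4 (valence 4) → 0 H
  atom 4: C, bond orders sum to 4 (valence 4) → 0 H
  atom 5: N, bond orders sum to 1 (valence 3) → 2 H
  atom 6: O, bond orders sum to 2 (valence 2) → 0 H
  atom 7: C, bond orders sum to 4 (valence 4) → 0 H
  atom 8: C, bond orders sum to 3 (valence 4) → 1 H
  atom 9: O, bond orders sum to 2 (valence 2) → 0 H
  atom 10: N, bond orders sum to 2 (valence 3) → 1 H
  atom 11: C, bond orders sum to 4 (valence 4) → 0 H
  atom 12: C, bond orders sum to 4 (valence 4) → 0 H
  atom 13: N, bond orders sum to 1 (valence 3) → 2 H
  atom 14: O, bond orders sum to 2 (valence 2) → 0 H
Total hydrogens: 8.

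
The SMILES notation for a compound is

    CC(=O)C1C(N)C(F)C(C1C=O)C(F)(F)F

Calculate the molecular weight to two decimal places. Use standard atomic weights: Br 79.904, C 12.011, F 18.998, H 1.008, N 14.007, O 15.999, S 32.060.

241.18 g/mol

First, the molecular formula is C9H11F4NO2 (counting implicit H from valence).
  C: 9 × 12.011 = 108.099
  F: 4 × 18.998 = 75.992
  H: 11 × 1.008 = 11.088
  N: 1 × 14.007 = 14.007
  O: 2 × 15.999 = 31.998
Sum: 9×12.011 + 4×18.998 + 11×1.008 + 1×14.007 + 2×15.999 = 241.184 → 241.18 g/mol.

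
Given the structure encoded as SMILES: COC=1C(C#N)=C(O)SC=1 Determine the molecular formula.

C6H5NO2S

Walk through each heavy atom and fill implicit hydrogens from standard valence (C 4, N 3, O 2, S 2, halogen 1):
  atom 1: C, bond orders sum to 1 (valence 4) → 3 H
  atom 2: O, bond orders sum to 2 (valence 2) → 0 H
  atom 3: C, bond orders sum to 4 (valence 4) → 0 H
  atom 4: C, bond orders sum to 4 (valence 4) → 0 H
  atom 5: C, bond orders sum to 4 (valence 4) → 0 H
  atom 6: N, bond orders sum to 3 (valence 3) → 0 H
  atom 7: C, bond orders sum to 4 (valence 4) → 0 H
  atom 8: O, bond orders sum to 1 (valence 2) → 1 H
  atom 9: S, bond orders sum to 2 (valence 2) → 0 H
  atom 10: C, bond orders sum to 3 (valence 4) → 1 H
Totals → C:6, H:5, N:1, O:2, S:1.
In Hill order: C6H5NO2S.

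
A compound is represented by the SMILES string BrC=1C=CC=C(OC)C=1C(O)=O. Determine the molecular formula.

C8H7BrO3

Walk through each heavy atom and fill implicit hydrogens from standard valence (C 4, N 3, O 2, S 2, halogen 1):
  atom 1: Br (halogen, monovalent) → 0 H
  atom 2: C, bond orders sum to 4 (valence 4) → 0 H
  atom 3: C, bond orders sum to 3 (valence 4) → 1 H
  atom 4: C, bond orders sum to 3 (valence 4) → 1 H
  atom 5: C, bond orders sum to 3 (valence 4) → 1 H
  atom 6: C, bond orders sum to 4 (valence 4) → 0 H
  atom 7: O, bond orders sum to 2 (valence 2) → 0 H
  atom 8: C, bond orders sum to 1 (valence 4) → 3 H
  atom 9: C, bond orders sum to 4 (valence 4) → 0 H
  atom 10: C, bond orders sum to 4 (valence 4) → 0 H
  atom 11: O, bond orders sum to 1 (valence 2) → 1 H
  atom 12: O, bond orders sum to 2 (valence 2) → 0 H
Totals → C:8, H:7, Br:1, O:3.
In Hill order: C8H7BrO3.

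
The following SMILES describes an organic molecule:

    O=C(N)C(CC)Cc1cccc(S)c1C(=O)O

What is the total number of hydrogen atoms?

Walk through each heavy atom and fill implicit hydrogens from standard valence (C 4, N 3, O 2, S 2, halogen 1); for lowercase aromatic atoms, an aromatic c carries 1 H when it has two neighbours and 0 H with three, and aromatic n carries 0 H:
  atom 1: O, bond orders sum to 2 (valence 2) → 0 H
  atom 2: C, bond orders sum to 4 (valence 4) → 0 H
  atom 3: N, bond orders sum to 1 (valence 3) → 2 H
  atom 4: C, bond orders sum to 3 (valence 4) → 1 H
  atom 5: C, bond orders sum to 2 (valence 4) → 2 H
  atom 6: C, bond orders sum to 1 (valence 4) → 3 H
  atom 7: C, bond orders sum to 2 (valence 4) → 2 H
  atom 8: aromatic c, 3 neighbours → 0 H
  atom 9: aromatic c, 2 neighbours → 1 H
  atom 10: aromatic c, 2 neighbours → 1 H
  atom 11: aromatic c, 2 neighbours → 1 H
  atom 12: aromatic c, 3 neighbours → 0 H
  atom 13: S, bond orders sum to 1 (valence 2) → 1 H
  atom 14: aromatic c, 3 neighbours → 0 H
  atom 15: C, bond orders sum to 4 (valence 4) → 0 H
  atom 16: O, bond orders sum to 2 (valence 2) → 0 H
  atom 17: O, bond orders sum to 1 (valence 2) → 1 H
Total hydrogens: 15.

15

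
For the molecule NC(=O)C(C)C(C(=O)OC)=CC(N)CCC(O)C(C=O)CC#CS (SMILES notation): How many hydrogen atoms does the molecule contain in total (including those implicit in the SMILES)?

Walk through each heavy atom and fill implicit hydrogens from standard valence (C 4, N 3, O 2, S 2, halogen 1):
  atom 1: N, bond orders sum to 1 (valence 3) → 2 H
  atom 2: C, bond orders sum to 4 (valence 4) → 0 H
  atom 3: O, bond orders sum to 2 (valence 2) → 0 H
  atom 4: C, bond orders sum to 3 (valence 4) → 1 H
  atom 5: C, bond orders sum to 1 (valence 4) → 3 H
  atom 6: C, bond orders sum to 4 (valence 4) → 0 H
  atom 7: C, bond orders sum to 4 (valence 4) → 0 H
  atom 8: O, bond orders sum to 2 (valence 2) → 0 H
  atom 9: O, bond orders sum to 2 (valence 2) → 0 H
  atom 10: C, bond orders sum to 1 (valence 4) → 3 H
  atom 11: C, bond orders sum to 3 (valence 4) → 1 H
  atom 12: C, bond orders sum to 3 (valence 4) → 1 H
  atom 13: N, bond orders sum to 1 (valence 3) → 2 H
  atom 14: C, bond orders sum to 2 (valence 4) → 2 H
  atom 15: C, bond orders sum to 2 (valence 4) → 2 H
  atom 16: C, bond orders sum to 3 (valence 4) → 1 H
  atom 17: O, bond orders sum to 1 (valence 2) → 1 H
  atom 18: C, bond orders sum to 3 (valence 4) → 1 H
  atom 19: C, bond orders sum to 3 (valence 4) → 1 H
  atom 20: O, bond orders sum to 2 (valence 2) → 0 H
  atom 21: C, bond orders sum to 2 (valence 4) → 2 H
  atom 22: C, bond orders sum to 4 (valence 4) → 0 H
  atom 23: C, bond orders sum to 4 (valence 4) → 0 H
  atom 24: S, bond orders sum to 1 (valence 2) → 1 H
Total hydrogens: 24.

24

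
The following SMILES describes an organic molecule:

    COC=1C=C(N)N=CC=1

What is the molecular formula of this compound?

Walk through each heavy atom and fill implicit hydrogens from standard valence (C 4, N 3, O 2, S 2, halogen 1):
  atom 1: C, bond orders sum to 1 (valence 4) → 3 H
  atom 2: O, bond orders sum to 2 (valence 2) → 0 H
  atom 3: C, bond orders sum to 4 (valence 4) → 0 H
  atom 4: C, bond orders sum to 3 (valence 4) → 1 H
  atom 5: C, bond orders sum to 4 (valence 4) → 0 H
  atom 6: N, bond orders sum to 1 (valence 3) → 2 H
  atom 7: N, bond orders sum to 3 (valence 3) → 0 H
  atom 8: C, bond orders sum to 3 (valence 4) → 1 H
  atom 9: C, bond orders sum to 3 (valence 4) → 1 H
Totals → C:6, H:8, N:2, O:1.

C6H8N2O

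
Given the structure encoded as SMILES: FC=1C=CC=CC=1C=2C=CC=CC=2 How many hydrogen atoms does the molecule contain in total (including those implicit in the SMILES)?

9

Walk through each heavy atom and fill implicit hydrogens from standard valence (C 4, N 3, O 2, S 2, halogen 1):
  atom 1: F (halogen, monovalent) → 0 H
  atom 2: C, bond orders sum to 4 (valence 4) → 0 H
  atom 3: C, bond orders sum to 3 (valence 4) → 1 H
  atom 4: C, bond orders sum to 3 (valence 4) → 1 H
  atom 5: C, bond orders sum to 3 (valence 4) → 1 H
  atom 6: C, bond orders sum to 3 (valence 4) → 1 H
  atom 7: C, bond orders sum to 4 (valence 4) → 0 H
  atom 8: C, bond orders sum to 4 (valence 4) → 0 H
  atom 9: C, bond orders sum to 3 (valence 4) → 1 H
  atom 10: C, bond orders sum to 3 (valence 4) → 1 H
  atom 11: C, bond orders sum to 3 (valence 4) → 1 H
  atom 12: C, bond orders sum to 3 (valence 4) → 1 H
  atom 13: C, bond orders sum to 3 (valence 4) → 1 H
Total hydrogens: 9.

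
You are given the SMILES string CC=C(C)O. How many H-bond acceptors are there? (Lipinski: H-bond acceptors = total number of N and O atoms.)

N atoms: 0; O atoms: 1.
Lipinski HBA = 0 + 1 = 1.

1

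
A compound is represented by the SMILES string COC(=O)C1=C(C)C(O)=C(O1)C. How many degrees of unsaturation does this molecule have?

4

Molecular formula: C8H10O4.
DoU = (2C + 2 + N − H − X) / 2, where X is the halogen count and O/S are ignored.
    = (2·8 + 2 + 0 − 10 − 0) / 2 = 8 / 2 = 4.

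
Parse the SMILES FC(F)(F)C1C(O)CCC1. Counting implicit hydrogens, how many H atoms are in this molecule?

Walk through each heavy atom and fill implicit hydrogens from standard valence (C 4, N 3, O 2, S 2, halogen 1):
  atom 1: F (halogen, monovalent) → 0 H
  atom 2: C, bond orders sum to 4 (valence 4) → 0 H
  atom 3: F (halogen, monovalent) → 0 H
  atom 4: F (halogen, monovalent) → 0 H
  atom 5: C, bond orders sum to 3 (valence 4) → 1 H
  atom 6: C, bond orders sum to 3 (valence 4) → 1 H
  atom 7: O, bond orders sum to 1 (valence 2) → 1 H
  atom 8: C, bond orders sum to 2 (valence 4) → 2 H
  atom 9: C, bond orders sum to 2 (valence 4) → 2 H
  atom 10: C, bond orders sum to 2 (valence 4) → 2 H
Total hydrogens: 9.

9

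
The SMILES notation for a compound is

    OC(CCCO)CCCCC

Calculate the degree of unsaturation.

0

Degree of unsaturation = (number of rings) + (number of π bonds).
Ring closures in the SMILES: 0.
π bonds: none → 0 DoU from unsaturation.
Total DoU = 0 + 0 = 0.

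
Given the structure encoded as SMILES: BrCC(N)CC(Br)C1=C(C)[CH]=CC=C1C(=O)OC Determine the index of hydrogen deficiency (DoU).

5

Molecular formula: C13H17Br2NO2.
DoU = (2C + 2 + N − H − X) / 2, where X is the halogen count and O/S are ignored.
    = (2·13 + 2 + 1 − 17 − 2) / 2 = 10 / 2 = 5.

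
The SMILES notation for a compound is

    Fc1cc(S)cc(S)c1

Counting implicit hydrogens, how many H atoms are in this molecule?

5

Walk through each heavy atom and fill implicit hydrogens from standard valence (C 4, N 3, O 2, S 2, halogen 1); for lowercase aromatic atoms, an aromatic c carries 1 H when it has two neighbours and 0 H with three, and aromatic n carries 0 H:
  atom 1: F (halogen, monovalent) → 0 H
  atom 2: aromatic c, 3 neighbours → 0 H
  atom 3: aromatic c, 2 neighbours → 1 H
  atom 4: aromatic c, 3 neighbours → 0 H
  atom 5: S, bond orders sum to 1 (valence 2) → 1 H
  atom 6: aromatic c, 2 neighbours → 1 H
  atom 7: aromatic c, 3 neighbours → 0 H
  atom 8: S, bond orders sum to 1 (valence 2) → 1 H
  atom 9: aromatic c, 2 neighbours → 1 H
Total hydrogens: 5.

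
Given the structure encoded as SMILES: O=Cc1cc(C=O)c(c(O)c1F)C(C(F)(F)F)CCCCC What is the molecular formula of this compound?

C15H16F4O3

Walk through each heavy atom and fill implicit hydrogens from standard valence (C 4, N 3, O 2, S 2, halogen 1); for lowercase aromatic atoms, an aromatic c carries 1 H when it has two neighbours and 0 H with three, and aromatic n carries 0 H:
  atom 1: O, bond orders sum to 2 (valence 2) → 0 H
  atom 2: C, bond orders sum to 3 (valence 4) → 1 H
  atom 3: aromatic c, 3 neighbours → 0 H
  atom 4: aromatic c, 2 neighbours → 1 H
  atom 5: aromatic c, 3 neighbours → 0 H
  atom 6: C, bond orders sum to 3 (valence 4) → 1 H
  atom 7: O, bond orders sum to 2 (valence 2) → 0 H
  atom 8: aromatic c, 3 neighbours → 0 H
  atom 9: aromatic c, 3 neighbours → 0 H
  atom 10: O, bond orders sum to 1 (valence 2) → 1 H
  atom 11: aromatic c, 3 neighbours → 0 H
  atom 12: F (halogen, monovalent) → 0 H
  atom 13: C, bond orders sum to 3 (valence 4) → 1 H
  atom 14: C, bond orders sum to 4 (valence 4) → 0 H
  atom 15: F (halogen, monovalent) → 0 H
  atom 16: F (halogen, monovalent) → 0 H
  atom 17: F (halogen, monovalent) → 0 H
  atom 18: C, bond orders sum to 2 (valence 4) → 2 H
  atom 19: C, bond orders sum to 2 (valence 4) → 2 H
  atom 20: C, bond orders sum to 2 (valence 4) → 2 H
  atom 21: C, bond orders sum to 2 (valence 4) → 2 H
  atom 22: C, bond orders sum to 1 (valence 4) → 3 H
Totals → C:15, H:16, F:4, O:3.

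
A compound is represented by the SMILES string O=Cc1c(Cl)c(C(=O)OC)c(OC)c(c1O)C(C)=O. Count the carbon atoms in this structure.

12

Count every carbon token in the SMILES (each C, including those in ring-closure positions and inside branches).
Carbon count: 12.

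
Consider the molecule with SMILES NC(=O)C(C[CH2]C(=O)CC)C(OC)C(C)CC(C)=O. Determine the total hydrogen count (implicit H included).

25

Walk through each heavy atom and fill implicit hydrogens from standard valence (C 4, N 3, O 2, S 2, halogen 1):
  atom 1: N, bond orders sum to 1 (valence 3) → 2 H
  atom 2: C, bond orders sum to 4 (valence 4) → 0 H
  atom 3: O, bond orders sum to 2 (valence 2) → 0 H
  atom 4: C, bond orders sum to 3 (valence 4) → 1 H
  atom 5: C, bond orders sum to 2 (valence 4) → 2 H
  atom 6: C with explicit H count 2
  atom 7: C, bond orders sum to 4 (valence 4) → 0 H
  atom 8: O, bond orders sum to 2 (valence 2) → 0 H
  atom 9: C, bond orders sum to 2 (valence 4) → 2 H
  atom 10: C, bond orders sum to 1 (valence 4) → 3 H
  atom 11: C, bond orders sum to 3 (valence 4) → 1 H
  atom 12: O, bond orders sum to 2 (valence 2) → 0 H
  atom 13: C, bond orders sum to 1 (valence 4) → 3 H
  atom 14: C, bond orders sum to 3 (valence 4) → 1 H
  atom 15: C, bond orders sum to 1 (valence 4) → 3 H
  atom 16: C, bond orders sum to 2 (valence 4) → 2 H
  atom 17: C, bond orders sum to 4 (valence 4) → 0 H
  atom 18: C, bond orders sum to 1 (valence 4) → 3 H
  atom 19: O, bond orders sum to 2 (valence 2) → 0 H
Total hydrogens: 25.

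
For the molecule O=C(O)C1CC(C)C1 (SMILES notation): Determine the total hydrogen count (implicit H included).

10

Walk through each heavy atom and fill implicit hydrogens from standard valence (C 4, N 3, O 2, S 2, halogen 1):
  atom 1: O, bond orders sum to 2 (valence 2) → 0 H
  atom 2: C, bond orders sum to 4 (valence 4) → 0 H
  atom 3: O, bond orders sum to 1 (valence 2) → 1 H
  atom 4: C, bond orders sum to 3 (valence 4) → 1 H
  atom 5: C, bond orders sum to 2 (valence 4) → 2 H
  atom 6: C, bond orders sum to 3 (valence 4) → 1 H
  atom 7: C, bond orders sum to 1 (valence 4) → 3 H
  atom 8: C, bond orders sum to 2 (valence 4) → 2 H
Total hydrogens: 10.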